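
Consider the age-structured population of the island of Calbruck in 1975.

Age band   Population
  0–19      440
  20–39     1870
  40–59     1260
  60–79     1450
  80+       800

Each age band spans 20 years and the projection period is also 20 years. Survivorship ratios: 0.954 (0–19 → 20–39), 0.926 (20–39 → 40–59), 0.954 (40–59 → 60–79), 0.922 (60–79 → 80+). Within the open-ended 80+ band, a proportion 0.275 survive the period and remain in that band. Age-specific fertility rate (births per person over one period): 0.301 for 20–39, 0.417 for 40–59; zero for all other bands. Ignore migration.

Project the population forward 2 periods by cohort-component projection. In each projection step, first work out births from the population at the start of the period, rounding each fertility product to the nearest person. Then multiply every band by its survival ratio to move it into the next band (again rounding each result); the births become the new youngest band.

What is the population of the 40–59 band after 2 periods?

After projecting period 1:
Births: 1870 × 0.301 = 563 ; 1260 × 0.417 = 525 — total 1088
20–39: 440 × 0.954 = 420
40–59: 1870 × 0.926 = 1732
60–79: 1260 × 0.954 = 1202
80+: 1450 × 0.922 + 800 × 0.275 = 1337 + 220 = 1557
Population now: 0–19=1088, 20–39=420, 40–59=1732, 60–79=1202, 80+=1557
After projecting period 2:
Births: 420 × 0.301 = 126 ; 1732 × 0.417 = 722 — total 848
20–39: 1088 × 0.954 = 1038
40–59: 420 × 0.926 = 389
60–79: 1732 × 0.954 = 1652
80+: 1202 × 0.922 + 1557 × 0.275 = 1108 + 428 = 1536
Population now: 0–19=848, 20–39=1038, 40–59=389, 60–79=1652, 80+=1536

389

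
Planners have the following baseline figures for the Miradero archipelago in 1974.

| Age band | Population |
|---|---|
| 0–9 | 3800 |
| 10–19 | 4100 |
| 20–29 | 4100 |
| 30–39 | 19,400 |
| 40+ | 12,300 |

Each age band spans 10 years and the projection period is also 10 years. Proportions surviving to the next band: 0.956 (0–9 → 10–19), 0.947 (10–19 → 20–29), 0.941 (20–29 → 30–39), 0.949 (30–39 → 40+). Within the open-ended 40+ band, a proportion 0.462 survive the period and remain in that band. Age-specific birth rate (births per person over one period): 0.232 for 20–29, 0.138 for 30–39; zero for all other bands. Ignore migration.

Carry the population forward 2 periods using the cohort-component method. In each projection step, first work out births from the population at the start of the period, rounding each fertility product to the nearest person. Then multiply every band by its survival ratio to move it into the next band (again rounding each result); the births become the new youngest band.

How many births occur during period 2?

Period 1.
Births: 4100 * 0.232 = 951, 19400 * 0.138 = 2677 ⇒ total 3628
10–19: 3800 * 0.956 = 3633
20–29: 4100 * 0.947 = 3883
30–39: 4100 * 0.941 = 3858
40+: 19400 * 0.949 + 12300 * 0.462 = 18411 + 5683 = 24094
End of period: [3628, 3633, 3883, 3858, 24094]
Period 2.
Births: 3883 * 0.232 = 901, 3858 * 0.138 = 532 ⇒ total 1433
10–19: 3628 * 0.956 = 3468
20–29: 3633 * 0.947 = 3440
30–39: 3883 * 0.941 = 3654
40+: 3858 * 0.949 + 24094 * 0.462 = 3661 + 11131 = 14792
End of period: [1433, 3468, 3440, 3654, 14792]

1433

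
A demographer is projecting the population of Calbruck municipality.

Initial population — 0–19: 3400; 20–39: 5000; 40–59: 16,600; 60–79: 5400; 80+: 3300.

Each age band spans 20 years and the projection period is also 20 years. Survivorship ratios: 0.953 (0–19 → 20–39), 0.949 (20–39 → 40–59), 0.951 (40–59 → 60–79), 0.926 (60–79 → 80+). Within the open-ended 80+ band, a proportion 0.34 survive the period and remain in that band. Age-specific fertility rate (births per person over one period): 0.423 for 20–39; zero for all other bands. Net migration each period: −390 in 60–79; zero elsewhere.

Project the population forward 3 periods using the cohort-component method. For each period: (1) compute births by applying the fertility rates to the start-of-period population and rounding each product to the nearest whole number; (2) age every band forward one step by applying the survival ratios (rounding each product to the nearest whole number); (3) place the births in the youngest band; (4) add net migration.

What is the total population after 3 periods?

15979

(Bands numbered youngest = 1 to oldest = 5.)
[period 1]
Births: 5000 * 0.423 = 2115
Band 2: 3400 * 0.953 = 3240
Band 3: 5000 * 0.949 = 4745
Band 4: 16600 * 0.951 = 15787
Band 5: 5400 * 0.926 + 3300 * 0.34 = 5000 + 1122 = 6122
Net migration: Band 4 − 390 → 15397
End of period: [2115, 3240, 4745, 15397, 6122]
[period 2]
Births: 3240 * 0.423 = 1371
Band 2: 2115 * 0.953 = 2016
Band 3: 3240 * 0.949 = 3075
Band 4: 4745 * 0.951 = 4512
Band 5: 15397 * 0.926 + 6122 * 0.34 = 14258 + 2081 = 16339
Net migration: Band 4 − 390 → 4122
End of period: [1371, 2016, 3075, 4122, 16339]
[period 3]
Births: 2016 * 0.423 = 853
Band 2: 1371 * 0.953 = 1307
Band 3: 2016 * 0.949 = 1913
Band 4: 3075 * 0.951 = 2924
Band 5: 4122 * 0.926 + 16339 * 0.34 = 3817 + 5555 = 9372
Net migration: Band 4 − 390 → 2534
End of period: [853, 1307, 1913, 2534, 9372]
Total after period 3: 853 + 1307 + 1913 + 2534 + 9372 = 15979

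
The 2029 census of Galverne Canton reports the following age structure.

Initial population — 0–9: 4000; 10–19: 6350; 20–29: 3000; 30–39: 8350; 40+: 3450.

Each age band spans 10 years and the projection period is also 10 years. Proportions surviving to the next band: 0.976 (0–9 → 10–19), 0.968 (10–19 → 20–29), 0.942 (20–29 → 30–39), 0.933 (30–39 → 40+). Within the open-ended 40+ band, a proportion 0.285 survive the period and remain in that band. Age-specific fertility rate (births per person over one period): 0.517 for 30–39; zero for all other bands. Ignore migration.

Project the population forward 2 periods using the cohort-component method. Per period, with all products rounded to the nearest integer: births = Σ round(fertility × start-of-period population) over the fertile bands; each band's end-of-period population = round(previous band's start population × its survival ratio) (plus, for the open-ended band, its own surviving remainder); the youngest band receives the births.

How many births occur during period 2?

[period 1]
Births: 8350 * 0.517 = 4317
10–19: 4000 * 0.976 = 3904
20–29: 6350 * 0.968 = 6147
30–39: 3000 * 0.942 = 2826
40+: 8350 * 0.933 + 3450 * 0.285 = 7791 + 983 = 8774
Giving 4317 / 3904 / 6147 / 2826 / 8774.
[period 2]
Births: 2826 * 0.517 = 1461
10–19: 4317 * 0.976 = 4213
20–29: 3904 * 0.968 = 3779
30–39: 6147 * 0.942 = 5790
40+: 2826 * 0.933 + 8774 * 0.285 = 2637 + 2501 = 5138
Giving 1461 / 4213 / 3779 / 5790 / 5138.

1461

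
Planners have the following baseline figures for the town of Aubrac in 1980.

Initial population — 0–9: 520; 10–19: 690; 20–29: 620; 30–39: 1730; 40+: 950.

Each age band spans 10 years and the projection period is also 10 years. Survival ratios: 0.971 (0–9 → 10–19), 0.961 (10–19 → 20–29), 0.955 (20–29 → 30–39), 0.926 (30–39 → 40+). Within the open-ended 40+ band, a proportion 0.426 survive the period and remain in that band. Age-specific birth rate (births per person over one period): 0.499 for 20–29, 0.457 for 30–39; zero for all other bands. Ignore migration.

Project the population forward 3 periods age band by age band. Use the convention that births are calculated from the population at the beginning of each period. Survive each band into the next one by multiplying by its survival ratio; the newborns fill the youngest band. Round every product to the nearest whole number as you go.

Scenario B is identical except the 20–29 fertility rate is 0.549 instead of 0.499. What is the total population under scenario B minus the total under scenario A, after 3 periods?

85

Period 1.
Births: 620 * 0.499 = 309 ; 1730 * 0.457 = 791 → 1100
10–19: 520 * 0.971 = 505
20–29: 690 * 0.961 = 663
30–39: 620 * 0.955 = 592
40+: 1730 * 0.926 + 950 * 0.426 = 1602 + 405 = 2007
End of period: [1100, 505, 663, 592, 2007]
Period 2.
Births: 663 * 0.499 = 331 ; 592 * 0.457 = 271 → 602
10–19: 1100 * 0.971 = 1068
20–29: 505 * 0.961 = 485
30–39: 663 * 0.955 = 633
40+: 592 * 0.926 + 2007 * 0.426 = 548 + 855 = 1403
End of period: [602, 1068, 485, 633, 1403]
Period 3.
Births: 485 * 0.499 = 242 ; 633 * 0.457 = 289 → 531
10–19: 602 * 0.971 = 585
20–29: 1068 * 0.961 = 1026
30–39: 485 * 0.955 = 463
40+: 633 * 0.926 + 1403 * 0.426 = 586 + 598 = 1184
End of period: [531, 585, 1026, 463, 1184]
Scenario A total after 3 periods: 3789
Scenario B projection —
Period 1.
Births: 620 * 0.549 = 340 ; 1730 * 0.457 = 791 → 1131
10–19: 520 * 0.971 = 505
20–29: 690 * 0.961 = 663
30–39: 620 * 0.955 = 592
40+: 1730 * 0.926 + 950 * 0.426 = 1602 + 405 = 2007
End of period: [1131, 505, 663, 592, 2007]
Period 2.
Births: 663 * 0.549 = 364 ; 592 * 0.457 = 271 → 635
10–19: 1131 * 0.971 = 1098
20–29: 505 * 0.961 = 485
30–39: 663 * 0.955 = 633
40+: 592 * 0.926 + 2007 * 0.426 = 548 + 855 = 1403
End of period: [635, 1098, 485, 633, 1403]
Period 3.
Births: 485 * 0.549 = 266 ; 633 * 0.457 = 289 → 555
10–19: 635 * 0.971 = 617
20–29: 1098 * 0.961 = 1055
30–39: 485 * 0.955 = 463
40+: 633 * 0.926 + 1403 * 0.426 = 586 + 598 = 1184
End of period: [555, 617, 1055, 463, 1184]
Scenario B total after 3 periods: 3874
Difference B − A = 3874 − 3789 = 85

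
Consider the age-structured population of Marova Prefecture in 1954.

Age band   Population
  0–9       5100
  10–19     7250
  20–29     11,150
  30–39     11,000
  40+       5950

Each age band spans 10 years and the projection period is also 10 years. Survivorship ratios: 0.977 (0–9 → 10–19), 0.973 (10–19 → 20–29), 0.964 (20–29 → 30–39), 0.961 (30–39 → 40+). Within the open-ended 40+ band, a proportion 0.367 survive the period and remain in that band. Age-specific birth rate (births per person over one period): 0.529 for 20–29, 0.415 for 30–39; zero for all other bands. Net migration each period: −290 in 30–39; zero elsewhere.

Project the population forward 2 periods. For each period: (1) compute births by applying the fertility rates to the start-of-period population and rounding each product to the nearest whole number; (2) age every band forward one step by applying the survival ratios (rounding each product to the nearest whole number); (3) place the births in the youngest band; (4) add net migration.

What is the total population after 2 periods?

44384

— Period 1 —
Births: 11150 × 0.529 = 5898 ; 11000 × 0.415 = 4565 → total 10463
10–19: 5100 × 0.977 = 4983
20–29: 7250 × 0.973 = 7054
30–39: 11150 × 0.964 = 10749
40+: 11000 × 0.961 + 5950 × 0.367 = 10571 + 2184 = 12755
Net migration: 30–39 − 290 → 10459
End of period: [10463, 4983, 7054, 10459, 12755]
— Period 2 —
Births: 7054 × 0.529 = 3732 ; 10459 × 0.415 = 4340 → total 8072
10–19: 10463 × 0.977 = 10222
20–29: 4983 × 0.973 = 4848
30–39: 7054 × 0.964 = 6800
40+: 10459 × 0.961 + 12755 × 0.367 = 10051 + 4681 = 14732
Net migration: 30–39 − 290 → 6510
End of period: [8072, 10222, 4848, 6510, 14732]
Total after period 2: 8072 + 10222 + 4848 + 6510 + 14732 = 44384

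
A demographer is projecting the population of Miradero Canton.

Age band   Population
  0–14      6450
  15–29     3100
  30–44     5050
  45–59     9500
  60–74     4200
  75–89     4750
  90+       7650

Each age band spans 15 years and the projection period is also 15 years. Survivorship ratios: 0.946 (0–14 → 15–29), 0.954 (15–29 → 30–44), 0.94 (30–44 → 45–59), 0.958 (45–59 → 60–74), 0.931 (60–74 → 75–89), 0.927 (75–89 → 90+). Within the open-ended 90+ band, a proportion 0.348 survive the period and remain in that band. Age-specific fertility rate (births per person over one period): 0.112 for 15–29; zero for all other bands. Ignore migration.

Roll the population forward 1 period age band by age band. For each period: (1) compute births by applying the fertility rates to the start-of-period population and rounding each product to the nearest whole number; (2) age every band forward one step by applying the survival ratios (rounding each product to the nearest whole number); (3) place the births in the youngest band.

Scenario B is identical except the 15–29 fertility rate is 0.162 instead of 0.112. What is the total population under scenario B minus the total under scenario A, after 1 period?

155

Numbering the bands 1..7 from youngest to oldest:
— Period 1 —
Births: 3100 × 0.112 = 347
Band 2: 6450 × 0.946 = 6102
Band 3: 3100 × 0.954 = 2957
Band 4: 5050 × 0.94 = 4747
Band 5: 9500 × 0.958 = 9101
Band 6: 4200 × 0.931 = 3910
Band 7: 4750 × 0.927 + 7650 × 0.348 = 4403 + 2662 = 7065
→ [347, 6102, 2957, 4747, 9101, 3910, 7065]
Scenario A total after 1 period: 34229
Scenario B projection —
— Period 1 —
Births: 3100 × 0.162 = 502
Band 2: 6450 × 0.946 = 6102
Band 3: 3100 × 0.954 = 2957
Band 4: 5050 × 0.94 = 4747
Band 5: 9500 × 0.958 = 9101
Band 6: 4200 × 0.931 = 3910
Band 7: 4750 × 0.927 + 7650 × 0.348 = 4403 + 2662 = 7065
→ [502, 6102, 2957, 4747, 9101, 3910, 7065]
Scenario B total after 1 period: 34384
Difference B − A = 34384 − 34229 = 155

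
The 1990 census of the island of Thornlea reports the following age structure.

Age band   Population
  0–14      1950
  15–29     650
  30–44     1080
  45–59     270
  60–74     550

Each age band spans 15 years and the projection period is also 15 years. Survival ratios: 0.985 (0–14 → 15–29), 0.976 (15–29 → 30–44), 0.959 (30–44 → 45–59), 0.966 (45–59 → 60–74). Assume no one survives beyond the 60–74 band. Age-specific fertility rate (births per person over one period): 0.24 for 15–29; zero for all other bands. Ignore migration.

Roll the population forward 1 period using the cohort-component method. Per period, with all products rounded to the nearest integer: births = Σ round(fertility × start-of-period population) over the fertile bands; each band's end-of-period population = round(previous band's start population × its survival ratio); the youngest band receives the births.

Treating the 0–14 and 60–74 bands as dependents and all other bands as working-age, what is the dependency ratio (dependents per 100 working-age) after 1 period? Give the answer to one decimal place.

11.6

— Period 1 —
Births: 650 * 0.24 = 156
15–29: 1950 * 0.985 = 1921
30–44: 650 * 0.976 = 634
45–59: 1080 * 0.959 = 1036
60–74: 270 * 0.966 = 261
→ [156, 1921, 634, 1036, 261]
Dependents (band 0–14 + band 60–74) = 156 + 261 = 417; working-age = 3591; ratio = 417/3591 × 100 = 11.6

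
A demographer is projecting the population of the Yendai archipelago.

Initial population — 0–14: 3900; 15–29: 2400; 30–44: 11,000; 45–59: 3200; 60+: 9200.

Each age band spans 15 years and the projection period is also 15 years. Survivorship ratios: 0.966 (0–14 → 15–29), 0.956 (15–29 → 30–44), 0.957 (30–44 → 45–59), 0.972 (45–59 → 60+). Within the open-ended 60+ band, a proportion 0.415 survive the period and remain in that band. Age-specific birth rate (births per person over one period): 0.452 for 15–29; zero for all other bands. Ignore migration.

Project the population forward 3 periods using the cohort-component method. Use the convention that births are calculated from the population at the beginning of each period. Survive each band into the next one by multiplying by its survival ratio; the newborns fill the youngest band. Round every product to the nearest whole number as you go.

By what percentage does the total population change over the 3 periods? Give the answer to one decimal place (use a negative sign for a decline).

(Bands numbered youngest = 1 to oldest = 5.)
Period 1:
Births: 2400 * 0.452 = 1085
Band 2: 3900 * 0.966 = 3767
Band 3: 2400 * 0.956 = 2294
Band 4: 11000 * 0.957 = 10527
Band 5: 3200 * 0.972 + 9200 * 0.415 = 3110 + 3818 = 6928
Population now: 0–14=1085, 15–29=3767, 30–44=2294, 45–59=10527, 60+=6928
Period 2:
Births: 3767 * 0.452 = 1703
Band 2: 1085 * 0.966 = 1048
Band 3: 3767 * 0.956 = 3601
Band 4: 2294 * 0.957 = 2195
Band 5: 10527 * 0.972 + 6928 * 0.415 = 10232 + 2875 = 13107
Population now: 0–14=1703, 15–29=1048, 30–44=3601, 45–59=2195, 60+=13107
Period 3:
Births: 1048 * 0.452 = 474
Band 2: 1703 * 0.966 = 1645
Band 3: 1048 * 0.956 = 1002
Band 4: 3601 * 0.957 = 3446
Band 5: 2195 * 0.972 + 13107 * 0.415 = 2134 + 5439 = 7573
Population now: 0–14=474, 15–29=1645, 30–44=1002, 45–59=3446, 60+=7573
Total: 29700 → 14140; change = -15560; percentage change = -52.4%

-52.4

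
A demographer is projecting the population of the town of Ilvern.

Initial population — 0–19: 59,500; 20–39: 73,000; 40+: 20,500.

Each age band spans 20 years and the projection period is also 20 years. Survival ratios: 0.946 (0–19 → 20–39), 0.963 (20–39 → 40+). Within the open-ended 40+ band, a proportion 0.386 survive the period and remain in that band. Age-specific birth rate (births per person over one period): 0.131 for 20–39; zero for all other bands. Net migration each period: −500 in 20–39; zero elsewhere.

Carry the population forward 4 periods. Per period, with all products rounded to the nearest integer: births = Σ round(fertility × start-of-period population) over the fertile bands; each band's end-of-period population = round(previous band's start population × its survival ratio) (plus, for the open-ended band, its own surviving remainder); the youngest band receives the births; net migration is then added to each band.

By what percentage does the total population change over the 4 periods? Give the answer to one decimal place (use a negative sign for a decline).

After projecting period 1:
Births: 73000 * 0.131 = 9563
20–39: 59500 * 0.946 = 56287
40+: 73000 * 0.963 + 20500 * 0.386 = 70299 + 7913 = 78212
Net migration: 20–39 − 500 → 55787
→ [9563, 55787, 78212]
After projecting period 2:
Births: 55787 * 0.131 = 7308
20–39: 9563 * 0.946 = 9047
40+: 55787 * 0.963 + 78212 * 0.386 = 53723 + 30190 = 83913
Net migration: 20–39 − 500 → 8547
→ [7308, 8547, 83913]
After projecting period 3:
Births: 8547 * 0.131 = 1120
20–39: 7308 * 0.946 = 6913
40+: 8547 * 0.963 + 83913 * 0.386 = 8231 + 32390 = 40621
Net migration: 20–39 − 500 → 6413
→ [1120, 6413, 40621]
After projecting period 4:
Births: 6413 * 0.131 = 840
20–39: 1120 * 0.946 = 1060
40+: 6413 * 0.963 + 40621 * 0.386 = 6176 + 15680 = 21856
Net migration: 20–39 − 500 → 560
→ [840, 560, 21856]
Total: 153000 → 23256; change = -129744; percentage change = -84.8%

-84.8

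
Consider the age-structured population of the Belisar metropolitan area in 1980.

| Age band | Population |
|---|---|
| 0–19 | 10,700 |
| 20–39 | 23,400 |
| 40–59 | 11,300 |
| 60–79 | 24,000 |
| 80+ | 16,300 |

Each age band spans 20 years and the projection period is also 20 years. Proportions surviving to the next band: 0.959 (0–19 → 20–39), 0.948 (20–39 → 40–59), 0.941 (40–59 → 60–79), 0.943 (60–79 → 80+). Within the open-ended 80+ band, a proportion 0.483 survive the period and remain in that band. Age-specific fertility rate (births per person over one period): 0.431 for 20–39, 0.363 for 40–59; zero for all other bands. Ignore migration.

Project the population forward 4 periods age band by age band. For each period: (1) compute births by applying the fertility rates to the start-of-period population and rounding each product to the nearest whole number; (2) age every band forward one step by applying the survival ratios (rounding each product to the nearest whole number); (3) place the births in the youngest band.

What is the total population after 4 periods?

Period 1:
Births: 23400 × 0.431 = 10085 ; 11300 × 0.363 = 4102 — total 14187
20–39: 10700 × 0.959 = 10261
40–59: 23400 × 0.948 = 22183
60–79: 11300 × 0.941 = 10633
80+: 24000 × 0.943 + 16300 × 0.483 = 22632 + 7873 = 30505
Population now: 0–19=14187, 20–39=10261, 40–59=22183, 60–79=10633, 80+=30505
Period 2:
Births: 10261 × 0.431 = 4422 ; 22183 × 0.363 = 8052 — total 12474
20–39: 14187 × 0.959 = 13605
40–59: 10261 × 0.948 = 9727
60–79: 22183 × 0.941 = 20874
80+: 10633 × 0.943 + 30505 × 0.483 = 10027 + 14734 = 24761
Population now: 0–19=12474, 20–39=13605, 40–59=9727, 60–79=20874, 80+=24761
Period 3:
Births: 13605 × 0.431 = 5864 ; 9727 × 0.363 = 3531 — total 9395
20–39: 12474 × 0.959 = 11963
40–59: 13605 × 0.948 = 12898
60–79: 9727 × 0.941 = 9153
80+: 20874 × 0.943 + 24761 × 0.483 = 19684 + 11960 = 31644
Population now: 0–19=9395, 20–39=11963, 40–59=12898, 60–79=9153, 80+=31644
Period 4:
Births: 11963 × 0.431 = 5156 ; 12898 × 0.363 = 4682 — total 9838
20–39: 9395 × 0.959 = 9010
40–59: 11963 × 0.948 = 11341
60–79: 12898 × 0.941 = 12137
80+: 9153 × 0.943 + 31644 × 0.483 = 8631 + 15284 = 23915
Population now: 0–19=9838, 20–39=9010, 40–59=11341, 60–79=12137, 80+=23915
Total after period 4: 9838 + 9010 + 11341 + 12137 + 23915 = 66241

66241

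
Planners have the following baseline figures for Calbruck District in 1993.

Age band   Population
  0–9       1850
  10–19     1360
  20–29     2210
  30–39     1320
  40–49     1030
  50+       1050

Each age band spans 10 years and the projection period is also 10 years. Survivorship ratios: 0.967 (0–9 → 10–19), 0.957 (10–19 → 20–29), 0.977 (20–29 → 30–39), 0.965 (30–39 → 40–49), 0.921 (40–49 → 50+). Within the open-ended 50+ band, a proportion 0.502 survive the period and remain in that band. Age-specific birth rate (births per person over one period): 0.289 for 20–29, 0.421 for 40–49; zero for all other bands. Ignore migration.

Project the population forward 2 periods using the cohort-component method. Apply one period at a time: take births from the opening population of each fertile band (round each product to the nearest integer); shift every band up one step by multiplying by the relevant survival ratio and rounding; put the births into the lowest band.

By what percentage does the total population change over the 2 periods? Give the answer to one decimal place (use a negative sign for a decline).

1.3

(Bands numbered youngest = 1 to oldest = 6.)
Period 1.
Births: 2210 × 0.289 = 639  |  1030 × 0.421 = 434 — total 1073
Band 2: 1850 × 0.967 = 1789
Band 3: 1360 × 0.957 = 1302
Band 4: 2210 × 0.977 = 2159
Band 5: 1320 × 0.965 = 1274
Band 6: 1030 × 0.921 + 1050 × 0.502 = 949 + 527 = 1476
Giving 1073 / 1789 / 1302 / 2159 / 1274 / 1476.
Period 2.
Births: 1302 × 0.289 = 376  |  1274 × 0.421 = 536 — total 912
Band 2: 1073 × 0.967 = 1038
Band 3: 1789 × 0.957 = 1712
Band 4: 1302 × 0.977 = 1272
Band 5: 2159 × 0.965 = 2083
Band 6: 1274 × 0.921 + 1476 × 0.502 = 1173 + 741 = 1914
Giving 912 / 1038 / 1712 / 1272 / 2083 / 1914.
Total: 8820 → 8931; change = 111; percentage change = 1.3%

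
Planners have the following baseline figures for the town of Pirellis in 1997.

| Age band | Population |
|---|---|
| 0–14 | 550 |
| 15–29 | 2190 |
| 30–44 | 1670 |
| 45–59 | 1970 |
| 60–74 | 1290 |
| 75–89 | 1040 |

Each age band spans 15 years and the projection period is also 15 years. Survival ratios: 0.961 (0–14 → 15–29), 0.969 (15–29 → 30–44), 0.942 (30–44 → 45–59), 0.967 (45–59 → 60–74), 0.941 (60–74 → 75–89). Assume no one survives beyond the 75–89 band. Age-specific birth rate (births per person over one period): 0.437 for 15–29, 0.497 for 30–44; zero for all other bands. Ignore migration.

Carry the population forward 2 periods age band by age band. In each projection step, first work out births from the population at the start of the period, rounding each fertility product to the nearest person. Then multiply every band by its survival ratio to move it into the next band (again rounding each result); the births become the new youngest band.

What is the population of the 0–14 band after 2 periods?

Let band 1 be 0–14 through band 6 = 75–89.
[period 1]
Births: 2190 × 0.437 = 957 ; 1670 × 0.497 = 830 → 1787
Band 2: 550 × 0.961 = 529
Band 3: 2190 × 0.969 = 2122
Band 4: 1670 × 0.942 = 1573
Band 5: 1970 × 0.967 = 1905
Band 6: 1290 × 0.941 = 1214
Population now: 0–14=1787, 15–29=529, 30–44=2122, 45–59=1573, 60–74=1905, 75–89=1214
[period 2]
Births: 529 × 0.437 = 231 ; 2122 × 0.497 = 1055 → 1286
Band 2: 1787 × 0.961 = 1717
Band 3: 529 × 0.969 = 513
Band 4: 2122 × 0.942 = 1999
Band 5: 1573 × 0.967 = 1521
Band 6: 1905 × 0.941 = 1793
Population now: 0–14=1286, 15–29=1717, 30–44=513, 45–59=1999, 60–74=1521, 75–89=1793

1286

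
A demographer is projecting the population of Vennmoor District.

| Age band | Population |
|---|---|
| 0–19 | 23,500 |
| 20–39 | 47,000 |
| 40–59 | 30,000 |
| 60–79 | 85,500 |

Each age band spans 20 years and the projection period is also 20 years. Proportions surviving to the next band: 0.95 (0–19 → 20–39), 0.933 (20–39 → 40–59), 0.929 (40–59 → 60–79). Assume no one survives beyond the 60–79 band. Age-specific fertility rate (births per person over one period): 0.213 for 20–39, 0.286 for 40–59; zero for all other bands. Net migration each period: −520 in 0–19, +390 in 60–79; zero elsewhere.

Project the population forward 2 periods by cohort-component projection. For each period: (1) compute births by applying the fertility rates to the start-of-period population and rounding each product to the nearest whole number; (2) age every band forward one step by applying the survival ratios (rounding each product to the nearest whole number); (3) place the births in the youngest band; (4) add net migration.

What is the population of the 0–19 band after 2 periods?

16776

After projecting period 1:
Births: 47000 × 0.213 = 10011 ; 30000 × 0.286 = 8580 ⇒ total 18591
20–39: 23500 × 0.95 = 22325
40–59: 47000 × 0.933 = 43851
60–79: 30000 × 0.929 = 27870
Net migration: 0–19 − 520 → 18071; 60–79 + 390 → 28260
End of period: [18071, 22325, 43851, 28260]
After projecting period 2:
Births: 22325 × 0.213 = 4755 ; 43851 × 0.286 = 12541 ⇒ total 17296
20–39: 18071 × 0.95 = 17167
40–59: 22325 × 0.933 = 20829
60–79: 43851 × 0.929 = 40738
Net migration: 0–19 − 520 → 16776; 60–79 + 390 → 41128
End of period: [16776, 17167, 20829, 41128]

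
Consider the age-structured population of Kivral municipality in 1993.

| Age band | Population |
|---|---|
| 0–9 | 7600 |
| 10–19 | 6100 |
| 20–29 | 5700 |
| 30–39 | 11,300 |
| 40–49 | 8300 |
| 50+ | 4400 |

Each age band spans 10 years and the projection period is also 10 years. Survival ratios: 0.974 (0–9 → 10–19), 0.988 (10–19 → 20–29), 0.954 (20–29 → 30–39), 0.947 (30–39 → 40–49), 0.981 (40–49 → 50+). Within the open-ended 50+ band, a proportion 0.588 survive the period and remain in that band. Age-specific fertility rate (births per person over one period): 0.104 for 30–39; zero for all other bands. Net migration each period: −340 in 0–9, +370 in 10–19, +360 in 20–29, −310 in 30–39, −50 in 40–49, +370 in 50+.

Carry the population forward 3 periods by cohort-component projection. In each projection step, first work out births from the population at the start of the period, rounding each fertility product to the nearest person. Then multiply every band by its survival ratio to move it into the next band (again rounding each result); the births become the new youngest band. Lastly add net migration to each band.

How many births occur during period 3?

— Period 1 —
Births: 11300 * 0.104 = 1175
10–19: 7600 * 0.974 = 7402
20–29: 6100 * 0.988 = 6027
30–39: 5700 * 0.954 = 5438
40–49: 11300 * 0.947 = 10701
50+: 8300 * 0.981 + 4400 * 0.588 = 8142 + 2587 = 10729
Net migration: 0–9 − 340 → 835; 10–19 + 370 → 7772; 20–29 + 360 → 6387; 30–39 − 310 → 5128; 40–49 − 50 → 10651; 50+ + 370 → 11099
Population now: 0–9=835, 10–19=7772, 20–29=6387, 30–39=5128, 40–49=10651, 50+=11099
— Period 2 —
Births: 5128 * 0.104 = 533
10–19: 835 * 0.974 = 813
20–29: 7772 * 0.988 = 7679
30–39: 6387 * 0.954 = 6093
40–49: 5128 * 0.947 = 4856
50+: 10651 * 0.981 + 11099 * 0.588 = 10449 + 6526 = 16975
Net migration: 0–9 − 340 → 193; 10–19 + 370 → 1183; 20–29 + 360 → 8039; 30–39 − 310 → 5783; 40–49 − 50 → 4806; 50+ + 370 → 17345
Population now: 0–9=193, 10–19=1183, 20–29=8039, 30–39=5783, 40–49=4806, 50+=17345
— Period 3 —
Births: 5783 * 0.104 = 601
10–19: 193 * 0.974 = 188
20–29: 1183 * 0.988 = 1169
30–39: 8039 * 0.954 = 7669
40–49: 5783 * 0.947 = 5477
50+: 4806 * 0.981 + 17345 * 0.588 = 4715 + 10199 = 14914
Net migration: 0–9 − 340 → 261; 10–19 + 370 → 558; 20–29 + 360 → 1529; 30–39 − 310 → 7359; 40–49 − 50 → 5427; 50+ + 370 → 15284
Population now: 0–9=261, 10–19=558, 20–29=1529, 30–39=7359, 40–49=5427, 50+=15284

601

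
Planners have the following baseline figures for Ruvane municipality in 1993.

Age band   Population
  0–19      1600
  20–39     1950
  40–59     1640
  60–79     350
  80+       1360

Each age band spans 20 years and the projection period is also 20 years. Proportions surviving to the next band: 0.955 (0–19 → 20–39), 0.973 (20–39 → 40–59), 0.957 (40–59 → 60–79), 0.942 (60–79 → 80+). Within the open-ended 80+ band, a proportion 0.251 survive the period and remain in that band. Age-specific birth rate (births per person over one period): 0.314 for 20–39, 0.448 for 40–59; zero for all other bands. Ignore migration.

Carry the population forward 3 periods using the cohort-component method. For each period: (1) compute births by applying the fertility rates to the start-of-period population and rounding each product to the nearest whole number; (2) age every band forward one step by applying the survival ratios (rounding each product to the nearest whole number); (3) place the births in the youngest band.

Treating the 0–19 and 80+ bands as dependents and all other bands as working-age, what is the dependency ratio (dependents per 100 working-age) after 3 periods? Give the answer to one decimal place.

81.0

After projecting period 1:
Births: 1950 * 0.314 = 612, 1640 * 0.448 = 735 → 1347
20–39: 1600 * 0.955 = 1528
40–59: 1950 * 0.973 = 1897
60–79: 1640 * 0.957 = 1569
80+: 350 * 0.942 + 1360 * 0.251 = 330 + 341 = 671
Giving 1347 / 1528 / 1897 / 1569 / 671.
After projecting period 2:
Births: 1528 * 0.314 = 480, 1897 * 0.448 = 850 → 1330
20–39: 1347 * 0.955 = 1286
40–59: 1528 * 0.973 = 1487
60–79: 1897 * 0.957 = 1815
80+: 1569 * 0.942 + 671 * 0.251 = 1478 + 168 = 1646
Giving 1330 / 1286 / 1487 / 1815 / 1646.
After projecting period 3:
Births: 1286 * 0.314 = 404, 1487 * 0.448 = 666 → 1070
20–39: 1330 * 0.955 = 1270
40–59: 1286 * 0.973 = 1251
60–79: 1487 * 0.957 = 1423
80+: 1815 * 0.942 + 1646 * 0.251 = 1710 + 413 = 2123
Giving 1070 / 1270 / 1251 / 1423 / 2123.
Dependents (band 0–19 + band 80+) = 1070 + 2123 = 3193; working-age = 3944; ratio = 3193/3944 × 100 = 81.0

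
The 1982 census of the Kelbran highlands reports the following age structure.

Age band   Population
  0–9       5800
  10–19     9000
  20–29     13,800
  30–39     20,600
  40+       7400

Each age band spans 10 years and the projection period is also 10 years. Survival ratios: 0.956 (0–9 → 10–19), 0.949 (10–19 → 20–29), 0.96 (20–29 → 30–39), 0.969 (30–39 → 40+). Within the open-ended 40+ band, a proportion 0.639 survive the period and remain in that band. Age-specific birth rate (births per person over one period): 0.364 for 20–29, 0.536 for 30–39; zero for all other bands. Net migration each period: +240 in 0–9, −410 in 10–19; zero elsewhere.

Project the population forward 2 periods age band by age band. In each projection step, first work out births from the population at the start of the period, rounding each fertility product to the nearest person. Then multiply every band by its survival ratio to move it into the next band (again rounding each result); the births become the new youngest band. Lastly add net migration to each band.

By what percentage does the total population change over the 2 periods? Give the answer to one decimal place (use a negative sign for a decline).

18.9

[period 1]
Births: 13800 × 0.364 = 5023  |  20600 × 0.536 = 11042 ⇒ total 16065
10–19: 5800 × 0.956 = 5545
20–29: 9000 × 0.949 = 8541
30–39: 13800 × 0.96 = 13248
40+: 20600 × 0.969 + 7400 × 0.639 = 19961 + 4729 = 24690
Net migration: 0–9 + 240 → 16305; 10–19 − 410 → 5135
Giving 16305 / 5135 / 8541 / 13248 / 24690.
[period 2]
Births: 8541 × 0.364 = 3109  |  13248 × 0.536 = 7101 ⇒ total 10210
10–19: 16305 × 0.956 = 15588
20–29: 5135 × 0.949 = 4873
30–39: 8541 × 0.96 = 8199
40+: 13248 × 0.969 + 24690 × 0.639 = 12837 + 15777 = 28614
Net migration: 0–9 + 240 → 10450; 10–19 − 410 → 15178
Giving 10450 / 15178 / 4873 / 8199 / 28614.
Total: 56600 → 67314; change = 10714; percentage change = 18.9%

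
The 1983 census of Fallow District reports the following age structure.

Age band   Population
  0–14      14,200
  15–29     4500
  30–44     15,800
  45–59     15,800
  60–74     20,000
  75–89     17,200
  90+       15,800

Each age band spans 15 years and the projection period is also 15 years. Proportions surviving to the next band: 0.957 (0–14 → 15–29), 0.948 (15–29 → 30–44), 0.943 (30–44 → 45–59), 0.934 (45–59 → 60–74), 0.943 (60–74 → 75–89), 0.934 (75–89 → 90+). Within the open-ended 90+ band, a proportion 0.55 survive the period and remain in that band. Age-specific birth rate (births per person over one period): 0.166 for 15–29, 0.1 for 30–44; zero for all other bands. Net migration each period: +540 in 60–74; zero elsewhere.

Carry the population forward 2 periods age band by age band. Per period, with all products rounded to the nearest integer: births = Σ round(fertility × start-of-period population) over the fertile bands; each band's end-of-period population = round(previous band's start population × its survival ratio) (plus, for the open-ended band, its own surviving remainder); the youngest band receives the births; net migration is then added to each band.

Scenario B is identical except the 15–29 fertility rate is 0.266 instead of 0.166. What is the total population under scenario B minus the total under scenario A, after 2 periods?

1790

Period 1:
Births: 4500 * 0.166 = 747  |  15800 * 0.1 = 1580 → total 2327
15–29: 14200 * 0.957 = 13589
30–44: 4500 * 0.948 = 4266
45–59: 15800 * 0.943 = 14899
60–74: 15800 * 0.934 = 14757
75–89: 20000 * 0.943 = 18860
90+: 17200 * 0.934 + 15800 * 0.55 = 16065 + 8690 = 24755
Net migration: 60–74 + 540 → 15297
Giving 2327 / 13589 / 4266 / 14899 / 15297 / 18860 / 24755.
Period 2:
Births: 13589 * 0.166 = 2256  |  4266 * 0.1 = 427 → total 2683
15–29: 2327 * 0.957 = 2227
30–44: 13589 * 0.948 = 12882
45–59: 4266 * 0.943 = 4023
60–74: 14899 * 0.934 = 13916
75–89: 15297 * 0.943 = 14425
90+: 18860 * 0.934 + 24755 * 0.55 = 17615 + 13615 = 31230
Net migration: 60–74 + 540 → 14456
Giving 2683 / 2227 / 12882 / 4023 / 14456 / 14425 / 31230.
Scenario A total after 2 periods: 81926
Scenario B projection —
Period 1:
Births: 4500 * 0.266 = 1197  |  15800 * 0.1 = 1580 → total 2777
15–29: 14200 * 0.957 = 13589
30–44: 4500 * 0.948 = 4266
45–59: 15800 * 0.943 = 14899
60–74: 15800 * 0.934 = 14757
75–89: 20000 * 0.943 = 18860
90+: 17200 * 0.934 + 15800 * 0.55 = 16065 + 8690 = 24755
Net migration: 60–74 + 540 → 15297
Giving 2777 / 13589 / 4266 / 14899 / 15297 / 18860 / 24755.
Period 2:
Births: 13589 * 0.266 = 3615  |  4266 * 0.1 = 427 → total 4042
15–29: 2777 * 0.957 = 2658
30–44: 13589 * 0.948 = 12882
45–59: 4266 * 0.943 = 4023
60–74: 14899 * 0.934 = 13916
75–89: 15297 * 0.943 = 14425
90+: 18860 * 0.934 + 24755 * 0.55 = 17615 + 13615 = 31230
Net migration: 60–74 + 540 → 14456
Giving 4042 / 2658 / 12882 / 4023 / 14456 / 14425 / 31230.
Scenario B total after 2 periods: 83716
Difference B − A = 83716 − 81926 = 1790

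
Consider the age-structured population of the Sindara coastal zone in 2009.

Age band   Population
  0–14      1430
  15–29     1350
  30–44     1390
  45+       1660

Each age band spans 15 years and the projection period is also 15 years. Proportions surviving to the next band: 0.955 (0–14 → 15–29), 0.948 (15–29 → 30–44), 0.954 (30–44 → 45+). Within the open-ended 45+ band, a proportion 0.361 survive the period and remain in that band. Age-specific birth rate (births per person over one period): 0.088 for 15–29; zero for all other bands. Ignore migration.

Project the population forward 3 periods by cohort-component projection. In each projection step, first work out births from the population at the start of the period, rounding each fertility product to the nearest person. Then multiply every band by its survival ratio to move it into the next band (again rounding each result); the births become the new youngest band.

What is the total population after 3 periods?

Call the bands 1 to 4, youngest first.
After projecting period 1:
Births: 1350 * 0.088 = 119
Band 2: 1430 * 0.955 = 1366
Band 3: 1350 * 0.948 = 1280
Band 4: 1390 * 0.954 + 1660 * 0.361 = 1326 + 599 = 1925
Population now: 0–14=119, 15–29=1366, 30–44=1280, 45+=1925
After projecting period 2:
Births: 1366 * 0.088 = 120
Band 2: 119 * 0.955 = 114
Band 3: 1366 * 0.948 = 1295
Band 4: 1280 * 0.954 + 1925 * 0.361 = 1221 + 695 = 1916
Population now: 0–14=120, 15–29=114, 30–44=1295, 45+=1916
After projecting period 3:
Births: 114 * 0.088 = 10
Band 2: 120 * 0.955 = 115
Band 3: 114 * 0.948 = 108
Band 4: 1295 * 0.954 + 1916 * 0.361 = 1235 + 692 = 1927
Population now: 0–14=10, 15–29=115, 30–44=108, 45+=1927
Total after period 3: 10 + 115 + 108 + 1927 = 2160

2160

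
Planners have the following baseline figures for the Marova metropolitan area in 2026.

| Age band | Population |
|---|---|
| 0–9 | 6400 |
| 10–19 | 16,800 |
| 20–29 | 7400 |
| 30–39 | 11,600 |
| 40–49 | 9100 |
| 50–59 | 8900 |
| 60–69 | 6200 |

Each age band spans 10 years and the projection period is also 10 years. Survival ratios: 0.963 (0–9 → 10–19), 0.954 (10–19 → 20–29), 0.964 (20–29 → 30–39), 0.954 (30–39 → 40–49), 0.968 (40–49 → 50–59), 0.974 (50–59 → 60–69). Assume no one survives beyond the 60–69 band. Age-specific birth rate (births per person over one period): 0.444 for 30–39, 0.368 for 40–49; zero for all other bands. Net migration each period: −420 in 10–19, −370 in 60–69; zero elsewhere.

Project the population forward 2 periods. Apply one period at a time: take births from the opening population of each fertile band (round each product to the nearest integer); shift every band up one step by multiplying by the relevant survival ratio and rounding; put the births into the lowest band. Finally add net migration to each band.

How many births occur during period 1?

Numbering the bands 1..7 from youngest to oldest:
— Period 1 —
Births: 11600 × 0.444 = 5150, 9100 × 0.368 = 3349 — total 8499
Band 2: 6400 × 0.963 = 6163
Band 3: 16800 × 0.954 = 16027
Band 4: 7400 × 0.964 = 7134
Band 5: 11600 × 0.954 = 11066
Band 6: 9100 × 0.968 = 8809
Band 7: 8900 × 0.974 = 8669
Net migration: Band 2 − 420 → 5743; Band 7 − 370 → 8299
→ [8499, 5743, 16027, 7134, 11066, 8809, 8299]

8499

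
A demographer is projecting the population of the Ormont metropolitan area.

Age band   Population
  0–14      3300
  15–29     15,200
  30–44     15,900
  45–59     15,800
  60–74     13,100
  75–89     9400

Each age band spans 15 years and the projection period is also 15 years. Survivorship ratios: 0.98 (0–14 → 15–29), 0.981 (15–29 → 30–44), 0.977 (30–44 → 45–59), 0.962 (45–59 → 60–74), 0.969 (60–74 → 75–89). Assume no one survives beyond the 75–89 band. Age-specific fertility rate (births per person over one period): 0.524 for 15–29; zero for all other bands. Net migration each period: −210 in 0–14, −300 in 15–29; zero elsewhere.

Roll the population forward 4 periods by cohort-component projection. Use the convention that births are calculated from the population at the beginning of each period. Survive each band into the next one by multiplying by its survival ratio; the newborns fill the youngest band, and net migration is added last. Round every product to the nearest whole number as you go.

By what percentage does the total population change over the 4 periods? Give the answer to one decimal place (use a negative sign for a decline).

Let group 1 be 0–14 through group 6 = 75–89.
[period 1]
Births: 15200 × 0.524 = 7965
Group 2: 3300 × 0.98 = 3234
Group 3: 15200 × 0.981 = 14911
Group 4: 15900 × 0.977 = 15534
Group 5: 15800 × 0.962 = 15200
Group 6: 13100 × 0.969 = 12694
Net migration: Group 1 − 210 → 7755; Group 2 − 300 → 2934
→ [7755, 2934, 14911, 15534, 15200, 12694]
[period 2]
Births: 2934 × 0.524 = 1537
Group 2: 7755 × 0.98 = 7600
Group 3: 2934 × 0.981 = 2878
Group 4: 14911 × 0.977 = 14568
Group 5: 15534 × 0.962 = 14944
Group 6: 15200 × 0.969 = 14729
Net migration: Group 1 − 210 → 1327; Group 2 − 300 → 7300
→ [1327, 7300, 2878, 14568, 14944, 14729]
[period 3]
Births: 7300 × 0.524 = 3825
Group 2: 1327 × 0.98 = 1300
Group 3: 7300 × 0.981 = 7161
Group 4: 2878 × 0.977 = 2812
Group 5: 14568 × 0.962 = 14014
Group 6: 14944 × 0.969 = 14481
Net migration: Group 1 − 210 → 3615; Group 2 − 300 → 1000
→ [3615, 1000, 7161, 2812, 14014, 14481]
[period 4]
Births: 1000 × 0.524 = 524
Group 2: 3615 × 0.98 = 3543
Group 3: 1000 × 0.981 = 981
Group 4: 7161 × 0.977 = 6996
Group 5: 2812 × 0.962 = 2705
Group 6: 14014 × 0.969 = 13580
Net migration: Group 1 − 210 → 314; Group 2 − 300 → 3243
→ [314, 3243, 981, 6996, 2705, 13580]
Total: 72700 → 27819; change = -44881; percentage change = -61.7%

-61.7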